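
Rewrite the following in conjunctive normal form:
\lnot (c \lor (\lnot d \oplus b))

\lnot c \land (d \lor b) \land (\lnot b \lor \lnot d)

\lnot (c \lor (\lnot d \oplus b))
≡ \lnot (c \lor (\lnot d \lor b) \land \lnot (\lnot d \land b))   — expand \oplus
≡ \lnot c \land \lnot ((\lnot d \lor b) \land \lnot (\lnot d \land b))   — De Morgan
≡ \lnot c \land (\lnot (\lnot d \lor b) \lor \lnot \lnot (\lnot d \land b))   — De Morgan
≡ \lnot c \land (\lnot \lnot d \land \lnot b \lor \lnot \lnot (\lnot d \land b))   — De Morgan
≡ \lnot c \land (d \land \lnot b \lor \lnot \lnot (\lnot d \land b))   — double negation
≡ \lnot c \land (d \land \lnot b \lor \lnot d \land b)   — double negation
≡ \lnot c \land (d \lor \lnot d) \land (d \lor b) \land (\lnot b \lor \lnot d) \land (\lnot b \lor b)   — distribute \lor over \land
≡ \lnot c \land (d \lor b) \land (\lnot b \lor \lnot d)   — simplify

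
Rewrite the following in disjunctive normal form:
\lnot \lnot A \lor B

A \lor B

\lnot \lnot A \lor B
≡ A \lor B   [double negation]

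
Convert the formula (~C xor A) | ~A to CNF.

C | ~A

(~C xor A) | ~A
= ((~C | A) & ~(~C & A)) | ~A   — expand xor
= ((~C | A) & (~~C | ~A)) | ~A   — De Morgan
= ((~C | A) & (C | ~A)) | ~A   — double negation
= (~C | A | ~A) & (C | ~A | ~A)   — distribute | over &
= C | ~A   — simplify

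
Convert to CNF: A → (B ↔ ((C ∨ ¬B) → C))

¬A ∨ ¬C ∨ B

A → (B ↔ ((C ∨ ¬B) → C))
≡ ¬A ∨ (B ↔ ((C ∨ ¬B) → C))   — eliminate →
≡ ¬A ∨ ((B → ((C ∨ ¬B) → C)) ∧ (((C ∨ ¬B) → C) → B))   — eliminate ↔
≡ ¬A ∨ ((¬B ∨ ((C ∨ ¬B) → C)) ∧ (((C ∨ ¬B) → C) → B))   — eliminate →
≡ ¬A ∨ ((¬B ∨ ¬(C ∨ ¬B) ∨ C) ∧ (((C ∨ ¬B) → C) → B))   — eliminate →
≡ ¬A ∨ ((¬B ∨ ¬(C ∨ ¬B) ∨ C) ∧ (¬((C ∨ ¬B) → C) ∨ B))   — eliminate →
≡ ¬A ∨ ((¬B ∨ ¬(C ∨ ¬B) ∨ C) ∧ (¬(¬(C ∨ ¬B) ∨ C) ∨ B))   — eliminate →
≡ ¬A ∨ ((¬B ∨ (¬C ∧ ¬¬B) ∨ C) ∧ (¬(¬(C ∨ ¬B) ∨ C) ∨ B))   — De Morgan
≡ ¬A ∨ ((¬B ∨ (¬C ∧ B) ∨ C) ∧ (¬(¬(C ∨ ¬B) ∨ C) ∨ B))   — double negation
≡ ¬A ∨ ((¬B ∨ (¬C ∧ B) ∨ C) ∧ ((¬¬(C ∨ ¬B) ∧ ¬C) ∨ B))   — De Morgan
≡ ¬A ∨ ((¬B ∨ (¬C ∧ B) ∨ C) ∧ (((C ∨ ¬B) ∧ ¬C) ∨ B))   — double negation
≡ (¬A ∨ ¬B ∨ ¬C ∨ C) ∧ (¬A ∨ ¬B ∨ B ∨ C) ∧ (¬A ∨ C ∨ ¬B ∨ B) ∧ (¬A ∨ ¬C ∨ B)   — distribute ∨ over ∧
≡ ¬A ∨ ¬C ∨ B   — simplify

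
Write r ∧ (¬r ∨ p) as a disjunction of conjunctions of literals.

r ∧ p

r ∧ (¬r ∨ p)
≡ (r ∧ ¬r) ∨ (r ∧ p)
≡ r ∧ p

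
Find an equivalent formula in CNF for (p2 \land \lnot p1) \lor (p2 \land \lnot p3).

(p2 \land \lnot p1) \lor (p2 \land \lnot p3)
⇔ (p2 \lor p2) \land (p2 \lor \lnot p3) \land (\lnot p1 \lor p2) \land (\lnot p1 \lor \lnot p3)   [distribute \lor over \land]
⇔ p2 \land (\lnot p1 \lor \lnot p3)   [simplify]

p2 \land (\lnot p1 \lor \lnot p3)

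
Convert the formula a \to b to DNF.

a \to b
≡ \lnot a \lor b   (eliminate \to)

\lnot a \lor b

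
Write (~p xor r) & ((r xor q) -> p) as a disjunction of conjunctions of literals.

(~p xor r) & ((r xor q) -> p)
≡ ((~p & ~r) | (~~p & r)) & ((r xor q) -> p)   [expand xor]
≡ ((~p & ~r) | (~~p & r)) & (~(r xor q) | p)   [eliminate ->]
≡ ((~p & ~r) | (~~p & r)) & (~((r & ~q) | (~r & q)) | p)   [expand xor]
≡ ((~p & ~r) | (p & r)) & (~((r & ~q) | (~r & q)) | p)   [double negation]
≡ ((~p & ~r) | (p & r)) & ((~(r & ~q) & ~(~r & q)) | p)   [De Morgan]
≡ ((~p & ~r) | (p & r)) & (((~r | ~~q) & ~(~r & q)) | p)   [De Morgan]
≡ ((~p & ~r) | (p & r)) & (((~r | q) & ~(~r & q)) | p)   [double negation]
≡ ((~p & ~r) | (p & r)) & (((~r | q) & (~~r | ~q)) | p)   [De Morgan]
≡ ((~p & ~r) | (p & r)) & (((~r | q) & (r | ~q)) | p)   [double negation]
≡ (~p & ~r & ~r & r) | (~p & ~r & ~r & ~q) | (~p & ~r & q & r) | (~p & ~r & q & ~q) | (~p & ~r & p) | (p & r & ~r & r) | (p & r & ~r & ~q) | (p & r & q & r) | (p & r & q & ~q) | (p & r & p)   [distribute & over |]
≡ (~p & ~r & ~q) | (p & r)   [simplify]

(~p & ~r & ~q) | (p & r)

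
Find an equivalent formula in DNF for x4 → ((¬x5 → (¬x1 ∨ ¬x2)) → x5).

x4 → ((¬x5 → (¬x1 ∨ ¬x2)) → x5)
≡ ¬x4 ∨ ((¬x5 → (¬x1 ∨ ¬x2)) → x5)   [eliminate →]
≡ ¬x4 ∨ ¬(¬x5 → (¬x1 ∨ ¬x2)) ∨ x5   [eliminate →]
≡ ¬x4 ∨ ¬(¬¬x5 ∨ ¬x1 ∨ ¬x2) ∨ x5   [eliminate →]
≡ ¬x4 ∨ (¬¬¬x5 ∧ ¬¬x1 ∧ ¬¬x2) ∨ x5   [De Morgan]
≡ ¬x4 ∨ (¬x5 ∧ ¬¬x1 ∧ ¬¬x2) ∨ x5   [double negation]
≡ ¬x4 ∨ (¬x5 ∧ x1 ∧ ¬¬x2) ∨ x5   [double negation]
≡ ¬x4 ∨ (¬x5 ∧ x1 ∧ x2) ∨ x5   [double negation]

¬x4 ∨ (¬x5 ∧ x1 ∧ x2) ∨ x5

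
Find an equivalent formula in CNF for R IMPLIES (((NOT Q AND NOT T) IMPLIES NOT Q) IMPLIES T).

(NOT R OR NOT Q OR T) AND (NOT R OR Q OR T)

R IMPLIES (((NOT Q AND NOT T) IMPLIES NOT Q) IMPLIES T)
≡ NOT R OR (((NOT Q AND NOT T) IMPLIES NOT Q) IMPLIES T)   (eliminate IMPLIES)
≡ NOT R OR NOT ((NOT Q AND NOT T) IMPLIES NOT Q) OR T   (eliminate IMPLIES)
≡ NOT R OR NOT (NOT (NOT Q AND NOT T) OR NOT Q) OR T   (eliminate IMPLIES)
≡ NOT R OR (NOT NOT (NOT Q AND NOT T) AND NOT NOT Q) OR T   (De Morgan)
≡ NOT R OR (NOT Q AND NOT T AND NOT NOT Q) OR T   (double negation)
≡ NOT R OR (NOT Q AND NOT T AND Q) OR T   (double negation)
≡ (NOT R OR NOT Q OR T) AND (NOT R OR NOT T OR T) AND (NOT R OR Q OR T)   (distribute OR over AND)
≡ (NOT R OR NOT Q OR T) AND (NOT R OR Q OR T)   (simplify)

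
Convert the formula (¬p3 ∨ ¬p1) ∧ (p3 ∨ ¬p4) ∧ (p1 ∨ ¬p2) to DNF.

¬p3 ∧ ¬p4 ∧ p1 ∨ ¬p3 ∧ ¬p4 ∧ ¬p2 ∨ ¬p1 ∧ p3 ∧ ¬p2 ∨ ¬p1 ∧ ¬p4 ∧ ¬p2

(¬p3 ∨ ¬p1) ∧ (p3 ∨ ¬p4) ∧ (p1 ∨ ¬p2)
⇔ ¬p3 ∧ p3 ∧ p1 ∨ ¬p3 ∧ p3 ∧ ¬p2 ∨ ¬p3 ∧ ¬p4 ∧ p1 ∨ ¬p3 ∧ ¬p4 ∧ ¬p2 ∨ ¬p1 ∧ p3 ∧ p1 ∨ ¬p1 ∧ p3 ∧ ¬p2 ∨ ¬p1 ∧ ¬p4 ∧ p1 ∨ ¬p1 ∧ ¬p4 ∧ ¬p2
⇔ ¬p3 ∧ ¬p4 ∧ p1 ∨ ¬p3 ∧ ¬p4 ∧ ¬p2 ∨ ¬p1 ∧ p3 ∧ ¬p2 ∨ ¬p1 ∧ ¬p4 ∧ ¬p2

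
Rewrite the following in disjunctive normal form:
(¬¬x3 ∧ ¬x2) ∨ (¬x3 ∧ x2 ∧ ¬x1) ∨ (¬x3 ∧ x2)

(¬¬x3 ∧ ¬x2) ∨ (¬x3 ∧ x2 ∧ ¬x1) ∨ (¬x3 ∧ x2)
= (x3 ∧ ¬x2) ∨ (¬x3 ∧ x2 ∧ ¬x1) ∨ (¬x3 ∧ x2)   — double negation
= (x3 ∧ ¬x2) ∨ (¬x3 ∧ x2)   — simplify

(x3 ∧ ¬x2) ∨ (¬x3 ∧ x2)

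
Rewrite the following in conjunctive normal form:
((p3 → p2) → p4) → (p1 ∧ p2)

(¬p3 ∨ p2) ∧ (¬p4 ∨ p1) ∧ (¬p4 ∨ p2)

((p3 → p2) → p4) → (p1 ∧ p2)
= ¬((p3 → p2) → p4) ∨ (p1 ∧ p2)   — eliminate →
= ¬(¬(p3 → p2) ∨ p4) ∨ (p1 ∧ p2)   — eliminate →
= ¬(¬(¬p3 ∨ p2) ∨ p4) ∨ (p1 ∧ p2)   — eliminate →
= (¬¬(¬p3 ∨ p2) ∧ ¬p4) ∨ (p1 ∧ p2)   — De Morgan
= ((¬p3 ∨ p2) ∧ ¬p4) ∨ (p1 ∧ p2)   — double negation
= (¬p3 ∨ p2 ∨ p1) ∧ (¬p3 ∨ p2 ∨ p2) ∧ (¬p4 ∨ p1) ∧ (¬p4 ∨ p2)   — distribute ∨ over ∧
= (¬p3 ∨ p2) ∧ (¬p4 ∨ p1) ∧ (¬p4 ∨ p2)   — simplify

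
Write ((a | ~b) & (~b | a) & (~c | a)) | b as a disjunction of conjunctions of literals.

a | (~b & ~c) | b

((a | ~b) & (~b | a) & (~c | a)) | b
⇔ (a & ~b & ~c) | (a & ~b & a) | (a & a & ~c) | (a & a & a) | (~b & ~b & ~c) | (~b & ~b & a) | (~b & a & ~c) | (~b & a & a) | b   — distribute & over |
⇔ a | (~b & ~c) | b   — simplify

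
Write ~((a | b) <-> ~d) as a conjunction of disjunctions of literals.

(a | b | ~d) & (d | ~a) & (d | ~b)

~((a | b) <-> ~d)
≡ ~(((a | b) -> ~d) & (~d -> (a | b)))   [eliminate <->]
≡ ~((~(a | b) | ~d) & (~d -> (a | b)))   [eliminate ->]
≡ ~((~(a | b) | ~d) & (~~d | a | b))   [eliminate ->]
≡ ~(~(a | b) | ~d) | ~(~~d | a | b)   [De Morgan]
≡ (~~(a | b) & ~~d) | ~(~~d | a | b)   [De Morgan]
≡ ((a | b) & ~~d) | ~(~~d | a | b)   [double negation]
≡ ((a | b) & d) | ~(~~d | a | b)   [double negation]
≡ ((a | b) & d) | (~~~d & ~a & ~b)   [De Morgan]
≡ ((a | b) & d) | (~d & ~a & ~b)   [double negation]
≡ (a | b | ~d) & (a | b | ~a) & (a | b | ~b) & (d | ~d) & (d | ~a) & (d | ~b)   [distribute | over &]
≡ (a | b | ~d) & (d | ~a) & (d | ~b)   [simplify]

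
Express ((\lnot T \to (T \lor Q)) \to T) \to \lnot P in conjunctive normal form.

(T \lor Q \lor \lnot P) \land (\lnot T \lor \lnot P)

((\lnot T \to (T \lor Q)) \to T) \to \lnot P
⇔ \lnot ((\lnot T \to (T \lor Q)) \to T) \lor \lnot P   — eliminate \to
⇔ \lnot (\lnot (\lnot T \to (T \lor Q)) \lor T) \lor \lnot P   — eliminate \to
⇔ \lnot (\lnot (\lnot \lnot T \lor T \lor Q) \lor T) \lor \lnot P   — eliminate \to
⇔ (\lnot \lnot (\lnot \lnot T \lor T \lor Q) \land \lnot T) \lor \lnot P   — De Morgan
⇔ ((\lnot \lnot T \lor T \lor Q) \land \lnot T) \lor \lnot P   — double negation
⇔ ((T \lor T \lor Q) \land \lnot T) \lor \lnot P   — double negation
⇔ (T \lor T \lor Q \lor \lnot P) \land (\lnot T \lor \lnot P)   — distribute \lor over \land
⇔ (T \lor Q \lor \lnot P) \land (\lnot T \lor \lnot P)   — simplify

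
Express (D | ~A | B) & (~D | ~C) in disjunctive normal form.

(D & ~C) | (~A & ~D) | (~A & ~C) | (B & ~D) | (B & ~C)

(D | ~A | B) & (~D | ~C)
⇔ (D & ~D) | (D & ~C) | (~A & ~D) | (~A & ~C) | (B & ~D) | (B & ~C)   [distribute & over |]
⇔ (D & ~C) | (~A & ~D) | (~A & ~C) | (B & ~D) | (B & ~C)   [simplify]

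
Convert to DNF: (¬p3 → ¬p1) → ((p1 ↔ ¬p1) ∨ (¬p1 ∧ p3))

(¬p3 ∧ p1) ∨ (¬p1 ∧ p3)

(¬p3 → ¬p1) → ((p1 ↔ ¬p1) ∨ (¬p1 ∧ p3))
≡ ¬(¬p3 → ¬p1) ∨ (p1 ↔ ¬p1) ∨ (¬p1 ∧ p3)
≡ ¬(¬¬p3 ∨ ¬p1) ∨ (p1 ↔ ¬p1) ∨ (¬p1 ∧ p3)
≡ ¬(¬¬p3 ∨ ¬p1) ∨ ((p1 → ¬p1) ∧ (¬p1 → p1)) ∨ (¬p1 ∧ p3)
≡ ¬(¬¬p3 ∨ ¬p1) ∨ ((¬p1 ∨ ¬p1) ∧ (¬p1 → p1)) ∨ (¬p1 ∧ p3)
≡ ¬(¬¬p3 ∨ ¬p1) ∨ ((¬p1 ∨ ¬p1) ∧ (¬¬p1 ∨ p1)) ∨ (¬p1 ∧ p3)
≡ (¬¬¬p3 ∧ ¬¬p1) ∨ ((¬p1 ∨ ¬p1) ∧ (¬¬p1 ∨ p1)) ∨ (¬p1 ∧ p3)
≡ (¬p3 ∧ ¬¬p1) ∨ ((¬p1 ∨ ¬p1) ∧ (¬¬p1 ∨ p1)) ∨ (¬p1 ∧ p3)
≡ (¬p3 ∧ p1) ∨ ((¬p1 ∨ ¬p1) ∧ (¬¬p1 ∨ p1)) ∨ (¬p1 ∧ p3)
≡ (¬p3 ∧ p1) ∨ ((¬p1 ∨ ¬p1) ∧ (p1 ∨ p1)) ∨ (¬p1 ∧ p3)
≡ (¬p3 ∧ p1) ∨ (¬p1 ∧ p1) ∨ (¬p1 ∧ p1) ∨ (¬p1 ∧ p1) ∨ (¬p1 ∧ p1) ∨ (¬p1 ∧ p3)
≡ (¬p3 ∧ p1) ∨ (¬p1 ∧ p3)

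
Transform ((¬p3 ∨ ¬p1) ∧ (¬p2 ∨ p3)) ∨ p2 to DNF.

((¬p3 ∨ ¬p1) ∧ (¬p2 ∨ p3)) ∨ p2
≡ (¬p3 ∧ ¬p2) ∨ (¬p3 ∧ p3) ∨ (¬p1 ∧ ¬p2) ∨ (¬p1 ∧ p3) ∨ p2   [distribute ∧ over ∨]
≡ (¬p3 ∧ ¬p2) ∨ (¬p1 ∧ ¬p2) ∨ (¬p1 ∧ p3) ∨ p2   [simplify]

(¬p3 ∧ ¬p2) ∨ (¬p1 ∧ ¬p2) ∨ (¬p1 ∧ p3) ∨ p2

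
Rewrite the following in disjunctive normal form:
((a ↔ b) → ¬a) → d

b ∧ a ∨ d

((a ↔ b) → ¬a) → d
= ¬((a ↔ b) → ¬a) ∨ d   — eliminate →
= ¬(¬(a ↔ b) ∨ ¬a) ∨ d   — eliminate →
= ¬(¬((a → b) ∧ (b → a)) ∨ ¬a) ∨ d   — eliminate ↔
= ¬(¬((¬a ∨ b) ∧ (b → a)) ∨ ¬a) ∨ d   — eliminate →
= ¬(¬((¬a ∨ b) ∧ (¬b ∨ a)) ∨ ¬a) ∨ d   — eliminate →
= ¬¬((¬a ∨ b) ∧ (¬b ∨ a)) ∧ ¬¬a ∨ d   — De Morgan
= (¬a ∨ b) ∧ (¬b ∨ a) ∧ ¬¬a ∨ d   — double negation
= (¬a ∨ b) ∧ (¬b ∨ a) ∧ a ∨ d   — double negation
= ¬a ∧ ¬b ∧ a ∨ ¬a ∧ a ∧ a ∨ b ∧ ¬b ∧ a ∨ b ∧ a ∧ a ∨ d   — distribute ∧ over ∨
= b ∧ a ∨ d   — simplify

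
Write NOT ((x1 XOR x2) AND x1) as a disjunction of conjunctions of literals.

(x2 AND x1) OR NOT x1

NOT ((x1 XOR x2) AND x1)
≡ NOT (((x1 AND NOT x2) OR (NOT x1 AND x2)) AND x1)   [expand XOR]
≡ NOT ((x1 AND NOT x2) OR (NOT x1 AND x2)) OR NOT x1   [De Morgan]
≡ (NOT (x1 AND NOT x2) AND NOT (NOT x1 AND x2)) OR NOT x1   [De Morgan]
≡ ((NOT x1 OR NOT NOT x2) AND NOT (NOT x1 AND x2)) OR NOT x1   [De Morgan]
≡ ((NOT x1 OR x2) AND NOT (NOT x1 AND x2)) OR NOT x1   [double negation]
≡ ((NOT x1 OR x2) AND (NOT NOT x1 OR NOT x2)) OR NOT x1   [De Morgan]
≡ ((NOT x1 OR x2) AND (x1 OR NOT x2)) OR NOT x1   [double negation]
≡ (NOT x1 AND x1) OR (NOT x1 AND NOT x2) OR (x2 AND x1) OR (x2 AND NOT x2) OR NOT x1   [distribute AND over OR]
≡ (x2 AND x1) OR NOT x1   [simplify]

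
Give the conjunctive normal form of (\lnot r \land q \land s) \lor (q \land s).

(\lnot r \land q \land s) \lor (q \land s)
= (\lnot r \lor q) \land (\lnot r \lor s) \land (q \lor q) \land (q \lor s) \land (s \lor q) \land (s \lor s)   (distribute \lor over \land)
= q \land s   (simplify)

q \land s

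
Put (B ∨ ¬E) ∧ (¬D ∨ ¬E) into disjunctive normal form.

(B ∨ ¬E) ∧ (¬D ∨ ¬E)
= (B ∧ ¬D) ∨ (B ∧ ¬E) ∨ (¬E ∧ ¬D) ∨ (¬E ∧ ¬E)   [distribute ∧ over ∨]
= (B ∧ ¬D) ∨ ¬E   [simplify]

(B ∧ ¬D) ∨ ¬E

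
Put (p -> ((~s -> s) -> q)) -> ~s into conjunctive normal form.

(p -> ((~s -> s) -> q)) -> ~s
= ~(p -> ((~s -> s) -> q)) | ~s   [eliminate ->]
= ~(~p | ((~s -> s) -> q)) | ~s   [eliminate ->]
= ~(~p | ~(~s -> s) | q) | ~s   [eliminate ->]
= ~(~p | ~(~~s | s) | q) | ~s   [eliminate ->]
= (~~p & ~~(~~s | s) & ~q) | ~s   [De Morgan]
= (p & ~~(~~s | s) & ~q) | ~s   [double negation]
= (p & (~~s | s) & ~q) | ~s   [double negation]
= (p & (s | s) & ~q) | ~s   [double negation]
= (p | ~s) & (s | s | ~s) & (~q | ~s)   [distribute | over &]
= (p | ~s) & (~q | ~s)   [simplify]

(p | ~s) & (~q | ~s)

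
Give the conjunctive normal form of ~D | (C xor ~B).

~D | (C xor ~B)
≡ ~D | ((C | ~B) & ~(C & ~B))   (expand xor)
≡ ~D | ((C | ~B) & (~C | ~~B))   (De Morgan)
≡ ~D | ((C | ~B) & (~C | B))   (double negation)
≡ (~D | C | ~B) & (~D | ~C | B)   (distribute | over &)

(~D | C | ~B) & (~D | ~C | B)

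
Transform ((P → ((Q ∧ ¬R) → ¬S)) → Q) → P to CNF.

((P → ((Q ∧ ¬R) → ¬S)) → Q) → P
⇔ ¬((P → ((Q ∧ ¬R) → ¬S)) → Q) ∨ P   — eliminate →
⇔ ¬(¬(P → ((Q ∧ ¬R) → ¬S)) ∨ Q) ∨ P   — eliminate →
⇔ ¬(¬(¬P ∨ ((Q ∧ ¬R) → ¬S)) ∨ Q) ∨ P   — eliminate →
⇔ ¬(¬(¬P ∨ ¬(Q ∧ ¬R) ∨ ¬S) ∨ Q) ∨ P   — eliminate →
⇔ (¬¬(¬P ∨ ¬(Q ∧ ¬R) ∨ ¬S) ∧ ¬Q) ∨ P   — De Morgan
⇔ ((¬P ∨ ¬(Q ∧ ¬R) ∨ ¬S) ∧ ¬Q) ∨ P   — double negation
⇔ ((¬P ∨ ¬Q ∨ ¬¬R ∨ ¬S) ∧ ¬Q) ∨ P   — De Morgan
⇔ ((¬P ∨ ¬Q ∨ R ∨ ¬S) ∧ ¬Q) ∨ P   — double negation
⇔ (¬P ∨ ¬Q ∨ R ∨ ¬S ∨ P) ∧ (¬Q ∨ P)   — distribute ∨ over ∧
⇔ ¬Q ∨ P   — simplify

¬Q ∨ P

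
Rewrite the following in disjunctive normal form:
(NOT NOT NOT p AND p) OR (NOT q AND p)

(NOT NOT NOT p AND p) OR (NOT q AND p)
≡ (NOT p AND p) OR (NOT q AND p)   (double negation)
≡ NOT q AND p   (simplify)

NOT q AND p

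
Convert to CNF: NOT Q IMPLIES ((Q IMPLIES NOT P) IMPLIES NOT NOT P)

NOT Q IMPLIES ((Q IMPLIES NOT P) IMPLIES NOT NOT P)
⇔ NOT NOT Q OR ((Q IMPLIES NOT P) IMPLIES NOT NOT P)   (eliminate IMPLIES)
⇔ NOT NOT Q OR NOT (Q IMPLIES NOT P) OR NOT NOT P   (eliminate IMPLIES)
⇔ NOT NOT Q OR NOT (NOT Q OR NOT P) OR NOT NOT P   (eliminate IMPLIES)
⇔ Q OR NOT (NOT Q OR NOT P) OR NOT NOT P   (double negation)
⇔ Q OR (NOT NOT Q AND NOT NOT P) OR NOT NOT P   (De Morgan)
⇔ Q OR (Q AND NOT NOT P) OR NOT NOT P   (double negation)
⇔ Q OR (Q AND P) OR NOT NOT P   (double negation)
⇔ Q OR (Q AND P) OR P   (double negation)
⇔ (Q OR Q OR P) AND (Q OR P OR P)   (distribute OR over AND)
⇔ Q OR P   (simplify)

Q OR P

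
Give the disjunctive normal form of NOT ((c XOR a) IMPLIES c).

NOT c AND a

NOT ((c XOR a) IMPLIES c)
= NOT (NOT (c XOR a) OR c)   [eliminate IMPLIES]
= NOT (NOT ((c AND NOT a) OR (NOT c AND a)) OR c)   [expand XOR]
= NOT NOT ((c AND NOT a) OR (NOT c AND a)) AND NOT c   [De Morgan]
= ((c AND NOT a) OR (NOT c AND a)) AND NOT c   [double negation]
= (c AND NOT a AND NOT c) OR (NOT c AND a AND NOT c)   [distribute AND over OR]
= NOT c AND a   [simplify]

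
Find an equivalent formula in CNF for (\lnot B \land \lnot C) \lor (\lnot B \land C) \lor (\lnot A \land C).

(\lnot B \land \lnot C) \lor (\lnot B \land C) \lor (\lnot A \land C)
≡ (\lnot B \lor \lnot B \lor \lnot A) \land (\lnot B \lor \lnot B \lor C) \land (\lnot B \lor C \lor \lnot A) \land (\lnot B \lor C \lor C) \land (\lnot C \lor \lnot B \lor \lnot A) \land (\lnot C \lor \lnot B \lor C) \land (\lnot C \lor C \lor \lnot A) \land (\lnot C \lor C \lor C)   [distribute \lor over \land]
≡ (\lnot B \lor \lnot A) \land (\lnot B \lor C)   [simplify]

(\lnot B \lor \lnot A) \land (\lnot B \lor C)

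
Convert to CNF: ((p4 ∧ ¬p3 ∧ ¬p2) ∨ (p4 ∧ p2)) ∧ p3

p4 ∧ (¬p3 ∨ p2) ∧ p3

((p4 ∧ ¬p3 ∧ ¬p2) ∨ (p4 ∧ p2)) ∧ p3
≡ (p4 ∨ p4) ∧ (p4 ∨ p2) ∧ (¬p3 ∨ p4) ∧ (¬p3 ∨ p2) ∧ (¬p2 ∨ p4) ∧ (¬p2 ∨ p2) ∧ p3   — distribute ∨ over ∧
≡ p4 ∧ (¬p3 ∨ p2) ∧ p3   — simplify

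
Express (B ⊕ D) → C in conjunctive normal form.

(B ⊕ D) → C
= ¬(B ⊕ D) ∨ C   [eliminate →]
= ¬((B ∨ D) ∧ ¬(B ∧ D)) ∨ C   [expand ⊕]
= ¬(B ∨ D) ∨ ¬¬(B ∧ D) ∨ C   [De Morgan]
= (¬B ∧ ¬D) ∨ ¬¬(B ∧ D) ∨ C   [De Morgan]
= (¬B ∧ ¬D) ∨ (B ∧ D) ∨ C   [double negation]
= (¬B ∨ B ∨ C) ∧ (¬B ∨ D ∨ C) ∧ (¬D ∨ B ∨ C) ∧ (¬D ∨ D ∨ C)   [distribute ∨ over ∧]
= (¬B ∨ D ∨ C) ∧ (¬D ∨ B ∨ C)   [simplify]

(¬B ∨ D ∨ C) ∧ (¬D ∨ B ∨ C)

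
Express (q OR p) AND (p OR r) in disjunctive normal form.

(q AND r) OR p

(q OR p) AND (p OR r)
⇔ (q AND p) OR (q AND r) OR (p AND p) OR (p AND r)
⇔ (q AND r) OR p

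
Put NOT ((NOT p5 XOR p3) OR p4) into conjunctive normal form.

(p5 OR p3) AND (NOT p3 OR NOT p5) AND NOT p4

NOT ((NOT p5 XOR p3) OR p4)
≡ NOT (((NOT p5 OR p3) AND NOT (NOT p5 AND p3)) OR p4)   [expand XOR]
≡ NOT ((NOT p5 OR p3) AND NOT (NOT p5 AND p3)) AND NOT p4   [De Morgan]
≡ (NOT (NOT p5 OR p3) OR NOT NOT (NOT p5 AND p3)) AND NOT p4   [De Morgan]
≡ ((NOT NOT p5 AND NOT p3) OR NOT NOT (NOT p5 AND p3)) AND NOT p4   [De Morgan]
≡ ((p5 AND NOT p3) OR NOT NOT (NOT p5 AND p3)) AND NOT p4   [double negation]
≡ ((p5 AND NOT p3) OR (NOT p5 AND p3)) AND NOT p4   [double negation]
≡ (p5 OR NOT p5) AND (p5 OR p3) AND (NOT p3 OR NOT p5) AND (NOT p3 OR p3) AND NOT p4   [distribute OR over AND]
≡ (p5 OR p3) AND (NOT p3 OR NOT p5) AND NOT p4   [simplify]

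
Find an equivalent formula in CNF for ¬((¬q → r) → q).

¬((¬q → r) → q)
≡ ¬(¬(¬q → r) ∨ q)   [eliminate →]
≡ ¬(¬(¬¬q ∨ r) ∨ q)   [eliminate →]
≡ ¬¬(¬¬q ∨ r) ∧ ¬q   [De Morgan]
≡ (¬¬q ∨ r) ∧ ¬q   [double negation]
≡ (q ∨ r) ∧ ¬q   [double negation]

(q ∨ r) ∧ ¬q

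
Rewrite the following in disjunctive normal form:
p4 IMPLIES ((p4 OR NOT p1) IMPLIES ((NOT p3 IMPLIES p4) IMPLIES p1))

p4 IMPLIES ((p4 OR NOT p1) IMPLIES ((NOT p3 IMPLIES p4) IMPLIES p1))
≡ NOT p4 OR ((p4 OR NOT p1) IMPLIES ((NOT p3 IMPLIES p4) IMPLIES p1))   [eliminate IMPLIES]
≡ NOT p4 OR NOT (p4 OR NOT p1) OR ((NOT p3 IMPLIES p4) IMPLIES p1)   [eliminate IMPLIES]
≡ NOT p4 OR NOT (p4 OR NOT p1) OR NOT (NOT p3 IMPLIES p4) OR p1   [eliminate IMPLIES]
≡ NOT p4 OR NOT (p4 OR NOT p1) OR NOT (NOT NOT p3 OR p4) OR p1   [eliminate IMPLIES]
≡ NOT p4 OR (NOT p4 AND NOT NOT p1) OR NOT (NOT NOT p3 OR p4) OR p1   [De Morgan]
≡ NOT p4 OR (NOT p4 AND p1) OR NOT (NOT NOT p3 OR p4) OR p1   [double negation]
≡ NOT p4 OR (NOT p4 AND p1) OR (NOT NOT NOT p3 AND NOT p4) OR p1   [De Morgan]
≡ NOT p4 OR (NOT p4 AND p1) OR (NOT p3 AND NOT p4) OR p1   [double negation]
≡ NOT p4 OR p1   [simplify]

NOT p4 OR p1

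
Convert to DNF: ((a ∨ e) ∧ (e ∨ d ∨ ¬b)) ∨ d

(a ∧ ¬b) ∨ e ∨ d

((a ∨ e) ∧ (e ∨ d ∨ ¬b)) ∨ d
⇔ (a ∧ e) ∨ (a ∧ d) ∨ (a ∧ ¬b) ∨ (e ∧ e) ∨ (e ∧ d) ∨ (e ∧ ¬b) ∨ d   (distribute ∧ over ∨)
⇔ (a ∧ ¬b) ∨ e ∨ d   (simplify)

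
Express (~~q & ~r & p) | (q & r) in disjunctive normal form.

(~~q & ~r & p) | (q & r)
≡ (q & ~r & p) | (q & r)

(q & ~r & p) | (q & r)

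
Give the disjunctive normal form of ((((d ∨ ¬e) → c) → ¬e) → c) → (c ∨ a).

((((d ∨ ¬e) → c) → ¬e) → c) → (c ∨ a)
= ¬((((d ∨ ¬e) → c) → ¬e) → c) ∨ c ∨ a   [eliminate →]
= ¬(¬(((d ∨ ¬e) → c) → ¬e) ∨ c) ∨ c ∨ a   [eliminate →]
= ¬(¬(¬((d ∨ ¬e) → c) ∨ ¬e) ∨ c) ∨ c ∨ a   [eliminate →]
= ¬(¬(¬(¬(d ∨ ¬e) ∨ c) ∨ ¬e) ∨ c) ∨ c ∨ a   [eliminate →]
= (¬¬(¬(¬(d ∨ ¬e) ∨ c) ∨ ¬e) ∧ ¬c) ∨ c ∨ a   [De Morgan]
= ((¬(¬(d ∨ ¬e) ∨ c) ∨ ¬e) ∧ ¬c) ∨ c ∨ a   [double negation]
= (((¬¬(d ∨ ¬e) ∧ ¬c) ∨ ¬e) ∧ ¬c) ∨ c ∨ a   [De Morgan]
= ((((d ∨ ¬e) ∧ ¬c) ∨ ¬e) ∧ ¬c) ∨ c ∨ a   [double negation]
= (d ∧ ¬c ∧ ¬c) ∨ (¬e ∧ ¬c ∧ ¬c) ∨ (¬e ∧ ¬c) ∨ c ∨ a   [distribute ∧ over ∨]
= (d ∧ ¬c) ∨ (¬e ∧ ¬c) ∨ c ∨ a   [simplify]

(d ∧ ¬c) ∨ (¬e ∧ ¬c) ∨ c ∨ a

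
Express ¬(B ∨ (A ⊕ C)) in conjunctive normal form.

¬B ∧ (¬A ∨ C) ∧ (¬C ∨ A)

¬(B ∨ (A ⊕ C))
≡ ¬(B ∨ ((A ∨ C) ∧ ¬(A ∧ C)))   [expand ⊕]
≡ ¬B ∧ ¬((A ∨ C) ∧ ¬(A ∧ C))   [De Morgan]
≡ ¬B ∧ (¬(A ∨ C) ∨ ¬¬(A ∧ C))   [De Morgan]
≡ ¬B ∧ ((¬A ∧ ¬C) ∨ ¬¬(A ∧ C))   [De Morgan]
≡ ¬B ∧ ((¬A ∧ ¬C) ∨ (A ∧ C))   [double negation]
≡ ¬B ∧ (¬A ∨ A) ∧ (¬A ∨ C) ∧ (¬C ∨ A) ∧ (¬C ∨ C)   [distribute ∨ over ∧]
≡ ¬B ∧ (¬A ∨ C) ∧ (¬C ∨ A)   [simplify]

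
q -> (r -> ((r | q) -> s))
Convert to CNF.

q -> (r -> ((r | q) -> s))
≡ ~q | (r -> ((r | q) -> s))   [eliminate ->]
≡ ~q | ~r | ((r | q) -> s)   [eliminate ->]
≡ ~q | ~r | ~(r | q) | s   [eliminate ->]
≡ ~q | ~r | (~r & ~q) | s   [De Morgan]
≡ (~q | ~r | ~r | s) & (~q | ~r | ~q | s)   [distribute | over &]
≡ ~q | ~r | s   [simplify]

~q | ~r | s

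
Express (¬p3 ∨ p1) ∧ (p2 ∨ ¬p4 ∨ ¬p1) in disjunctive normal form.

(¬p3 ∨ p1) ∧ (p2 ∨ ¬p4 ∨ ¬p1)
≡ ¬p3 ∧ p2 ∨ ¬p3 ∧ ¬p4 ∨ ¬p3 ∧ ¬p1 ∨ p1 ∧ p2 ∨ p1 ∧ ¬p4 ∨ p1 ∧ ¬p1   — distribute ∧ over ∨
≡ ¬p3 ∧ p2 ∨ ¬p3 ∧ ¬p4 ∨ ¬p3 ∧ ¬p1 ∨ p1 ∧ p2 ∨ p1 ∧ ¬p4   — simplify

¬p3 ∧ p2 ∨ ¬p3 ∧ ¬p4 ∨ ¬p3 ∧ ¬p1 ∨ p1 ∧ p2 ∨ p1 ∧ ¬p4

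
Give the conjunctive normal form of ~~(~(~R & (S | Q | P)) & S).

(R | ~S) & (R | ~Q) & (R | ~P) & S

~~(~(~R & (S | Q | P)) & S)
⇔ ~(~R & (S | Q | P)) & S   — double negation
⇔ (~~R | ~(S | Q | P)) & S   — De Morgan
⇔ (R | ~(S | Q | P)) & S   — double negation
⇔ (R | (~S & ~Q & ~P)) & S   — De Morgan
⇔ (R | ~S) & (R | ~Q) & (R | ~P) & S   — distribute | over &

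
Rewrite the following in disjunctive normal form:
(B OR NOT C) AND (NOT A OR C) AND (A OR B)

(B AND NOT A) OR (B AND C)

(B OR NOT C) AND (NOT A OR C) AND (A OR B)
= (B AND NOT A AND A) OR (B AND NOT A AND B) OR (B AND C AND A) OR (B AND C AND B) OR (NOT C AND NOT A AND A) OR (NOT C AND NOT A AND B) OR (NOT C AND C AND A) OR (NOT C AND C AND B)   [distribute AND over OR]
= (B AND NOT A) OR (B AND C)   [simplify]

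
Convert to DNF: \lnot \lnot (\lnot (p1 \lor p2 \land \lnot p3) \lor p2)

\lnot p1 \land \lnot p2 \lor \lnot p1 \land p3 \lor p2

\lnot \lnot (\lnot (p1 \lor p2 \land \lnot p3) \lor p2)
= \lnot (p1 \lor p2 \land \lnot p3) \lor p2   — double negation
= \lnot p1 \land \lnot (p2 \land \lnot p3) \lor p2   — De Morgan
= \lnot p1 \land (\lnot p2 \lor \lnot \lnot p3) \lor p2   — De Morgan
= \lnot p1 \land (\lnot p2 \lor p3) \lor p2   — double negation
= \lnot p1 \land \lnot p2 \lor \lnot p1 \land p3 \lor p2   — distribute \land over \lor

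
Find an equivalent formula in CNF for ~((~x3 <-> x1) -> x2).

~((~x3 <-> x1) -> x2)
= ~(~(~x3 <-> x1) | x2)   [eliminate ->]
= ~(~((~x3 -> x1) & (x1 -> ~x3)) | x2)   [eliminate <->]
= ~(~((~~x3 | x1) & (x1 -> ~x3)) | x2)   [eliminate ->]
= ~(~((~~x3 | x1) & (~x1 | ~x3)) | x2)   [eliminate ->]
= ~~((~~x3 | x1) & (~x1 | ~x3)) & ~x2   [De Morgan]
= (~~x3 | x1) & (~x1 | ~x3) & ~x2   [double negation]
= (x3 | x1) & (~x1 | ~x3) & ~x2   [double negation]

(x3 | x1) & (~x1 | ~x3) & ~x2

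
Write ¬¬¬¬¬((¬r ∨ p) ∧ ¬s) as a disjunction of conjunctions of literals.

(r ∧ ¬p) ∨ s

¬¬¬¬¬((¬r ∨ p) ∧ ¬s)
⇔ ¬¬¬((¬r ∨ p) ∧ ¬s)   [double negation]
⇔ ¬((¬r ∨ p) ∧ ¬s)   [double negation]
⇔ ¬(¬r ∨ p) ∨ ¬¬s   [De Morgan]
⇔ (¬¬r ∧ ¬p) ∨ ¬¬s   [De Morgan]
⇔ (r ∧ ¬p) ∨ ¬¬s   [double negation]
⇔ (r ∧ ¬p) ∨ s   [double negation]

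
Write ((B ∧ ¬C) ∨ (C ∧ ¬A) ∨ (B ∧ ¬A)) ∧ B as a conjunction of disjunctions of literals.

((B ∧ ¬C) ∨ (C ∧ ¬A) ∨ (B ∧ ¬A)) ∧ B
= (B ∨ C ∨ B) ∧ (B ∨ C ∨ ¬A) ∧ (B ∨ ¬A ∨ B) ∧ (B ∨ ¬A ∨ ¬A) ∧ (¬C ∨ C ∨ B) ∧ (¬C ∨ C ∨ ¬A) ∧ (¬C ∨ ¬A ∨ B) ∧ (¬C ∨ ¬A ∨ ¬A) ∧ B   — distribute ∨ over ∧
= (¬C ∨ ¬A) ∧ B   — simplify

(¬C ∨ ¬A) ∧ B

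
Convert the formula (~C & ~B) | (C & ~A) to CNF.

(~C | ~A) & (~B | C) & (~B | ~A)

(~C & ~B) | (C & ~A)
= (~C | C) & (~C | ~A) & (~B | C) & (~B | ~A)   [distribute | over &]
= (~C | ~A) & (~B | C) & (~B | ~A)   [simplify]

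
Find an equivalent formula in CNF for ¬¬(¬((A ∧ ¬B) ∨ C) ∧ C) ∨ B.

(¬A ∨ B) ∧ (¬C ∨ B) ∧ (C ∨ B)

¬¬(¬((A ∧ ¬B) ∨ C) ∧ C) ∨ B
≡ (¬((A ∧ ¬B) ∨ C) ∧ C) ∨ B   — double negation
≡ (¬(A ∧ ¬B) ∧ ¬C ∧ C) ∨ B   — De Morgan
≡ ((¬A ∨ ¬¬B) ∧ ¬C ∧ C) ∨ B   — De Morgan
≡ ((¬A ∨ B) ∧ ¬C ∧ C) ∨ B   — double negation
≡ (¬A ∨ B ∨ B) ∧ (¬C ∨ B) ∧ (C ∨ B)   — distribute ∨ over ∧
≡ (¬A ∨ B) ∧ (¬C ∨ B) ∧ (C ∨ B)   — simplify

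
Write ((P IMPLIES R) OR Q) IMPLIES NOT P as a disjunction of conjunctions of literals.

(P AND NOT R AND NOT Q) OR NOT P

((P IMPLIES R) OR Q) IMPLIES NOT P
≡ NOT ((P IMPLIES R) OR Q) OR NOT P
≡ NOT (NOT P OR R OR Q) OR NOT P
≡ (NOT NOT P AND NOT R AND NOT Q) OR NOT P
≡ (P AND NOT R AND NOT Q) OR NOT P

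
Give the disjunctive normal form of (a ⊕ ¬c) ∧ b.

(a ⊕ ¬c) ∧ b
= ((a ∧ ¬¬c) ∨ (¬a ∧ ¬c)) ∧ b
= ((a ∧ c) ∨ (¬a ∧ ¬c)) ∧ b
= (a ∧ c ∧ b) ∨ (¬a ∧ ¬c ∧ b)

(a ∧ c ∧ b) ∨ (¬a ∧ ¬c ∧ b)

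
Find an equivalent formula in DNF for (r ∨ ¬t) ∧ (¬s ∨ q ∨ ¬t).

(r ∨ ¬t) ∧ (¬s ∨ q ∨ ¬t)
= r ∧ ¬s ∨ r ∧ q ∨ r ∧ ¬t ∨ ¬t ∧ ¬s ∨ ¬t ∧ q ∨ ¬t ∧ ¬t   [distribute ∧ over ∨]
= r ∧ ¬s ∨ r ∧ q ∨ ¬t   [simplify]

r ∧ ¬s ∨ r ∧ q ∨ ¬t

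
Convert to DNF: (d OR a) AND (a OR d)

d OR a

(d OR a) AND (a OR d)
≡ (d AND a) OR (d AND d) OR (a AND a) OR (a AND d)   [distribute AND over OR]
≡ d OR a   [simplify]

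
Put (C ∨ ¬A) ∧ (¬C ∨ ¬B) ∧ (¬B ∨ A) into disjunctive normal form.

C ∧ ¬B ∨ ¬A ∧ ¬B

(C ∨ ¬A) ∧ (¬C ∨ ¬B) ∧ (¬B ∨ A)
⇔ C ∧ ¬C ∧ ¬B ∨ C ∧ ¬C ∧ A ∨ C ∧ ¬B ∧ ¬B ∨ C ∧ ¬B ∧ A ∨ ¬A ∧ ¬C ∧ ¬B ∨ ¬A ∧ ¬C ∧ A ∨ ¬A ∧ ¬B ∧ ¬B ∨ ¬A ∧ ¬B ∧ A   — distribute ∧ over ∨
⇔ C ∧ ¬B ∨ ¬A ∧ ¬B   — simplify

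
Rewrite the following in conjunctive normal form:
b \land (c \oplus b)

b \land (c \oplus b)
= b \land (c \lor b) \land \lnot (c \land b)   — expand \oplus
= b \land (c \lor b) \land (\lnot c \lor \lnot b)   — De Morgan
= b \land (\lnot c \lor \lnot b)   — simplify

b \land (\lnot c \lor \lnot b)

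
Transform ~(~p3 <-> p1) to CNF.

~(~p3 <-> p1)
⇔ ~((~p3 -> p1) & (p1 -> ~p3))
⇔ ~((~~p3 | p1) & (p1 -> ~p3))
⇔ ~((~~p3 | p1) & (~p1 | ~p3))
⇔ ~(~~p3 | p1) | ~(~p1 | ~p3)
⇔ (~~~p3 & ~p1) | ~(~p1 | ~p3)
⇔ (~p3 & ~p1) | ~(~p1 | ~p3)
⇔ (~p3 & ~p1) | (~~p1 & ~~p3)
⇔ (~p3 & ~p1) | (p1 & ~~p3)
⇔ (~p3 & ~p1) | (p1 & p3)
⇔ (~p3 | p1) & (~p3 | p3) & (~p1 | p1) & (~p1 | p3)
⇔ (~p3 | p1) & (~p1 | p3)

(~p3 | p1) & (~p1 | p3)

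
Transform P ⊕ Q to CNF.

(P ∨ Q) ∧ (¬P ∨ ¬Q)

P ⊕ Q
⇔ (P ∨ Q) ∧ ¬(P ∧ Q)   [expand ⊕]
⇔ (P ∨ Q) ∧ (¬P ∨ ¬Q)   [De Morgan]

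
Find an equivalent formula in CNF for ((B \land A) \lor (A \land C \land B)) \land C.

B \land A \land C

((B \land A) \lor (A \land C \land B)) \land C
= (B \lor A) \land (B \lor C) \land (B \lor B) \land (A \lor A) \land (A \lor C) \land (A \lor B) \land C   — distribute \lor over \land
= B \land A \land C   — simplify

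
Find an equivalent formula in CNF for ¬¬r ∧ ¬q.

¬¬r ∧ ¬q
⇔ r ∧ ¬q

r ∧ ¬q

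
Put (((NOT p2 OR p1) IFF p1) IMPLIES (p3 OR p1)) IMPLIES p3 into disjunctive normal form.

(((NOT p2 OR p1) IFF p1) IMPLIES (p3 OR p1)) IMPLIES p3
≡ NOT (((NOT p2 OR p1) IFF p1) IMPLIES (p3 OR p1)) OR p3   — eliminate IMPLIES
≡ NOT (NOT ((NOT p2 OR p1) IFF p1) OR p3 OR p1) OR p3   — eliminate IMPLIES
≡ NOT (NOT (((NOT p2 OR p1) IMPLIES p1) AND (p1 IMPLIES (NOT p2 OR p1))) OR p3 OR p1) OR p3   — eliminate IFF
≡ NOT (NOT ((NOT (NOT p2 OR p1) OR p1) AND (p1 IMPLIES (NOT p2 OR p1))) OR p3 OR p1) OR p3   — eliminate IMPLIES
≡ NOT (NOT ((NOT (NOT p2 OR p1) OR p1) AND (NOT p1 OR NOT p2 OR p1)) OR p3 OR p1) OR p3   — eliminate IMPLIES
≡ (NOT NOT ((NOT (NOT p2 OR p1) OR p1) AND (NOT p1 OR NOT p2 OR p1)) AND NOT p3 AND NOT p1) OR p3   — De Morgan
≡ ((NOT (NOT p2 OR p1) OR p1) AND (NOT p1 OR NOT p2 OR p1) AND NOT p3 AND NOT p1) OR p3   — double negation
≡ (((NOT NOT p2 AND NOT p1) OR p1) AND (NOT p1 OR NOT p2 OR p1) AND NOT p3 AND NOT p1) OR p3   — De Morgan
≡ (((p2 AND NOT p1) OR p1) AND (NOT p1 OR NOT p2 OR p1) AND NOT p3 AND NOT p1) OR p3   — double negation
≡ (p2 AND NOT p1 AND NOT p1 AND NOT p3 AND NOT p1) OR (p2 AND NOT p1 AND NOT p2 AND NOT p3 AND NOT p1) OR (p2 AND NOT p1 AND p1 AND NOT p3 AND NOT p1) OR (p1 AND NOT p1 AND NOT p3 AND NOT p1) OR (p1 AND NOT p2 AND NOT p3 AND NOT p1) OR (p1 AND p1 AND NOT p3 AND NOT p1) OR p3   — distribute AND over OR
≡ (p2 AND NOT p1 AND NOT p3) OR p3   — simplify

(p2 AND NOT p1 AND NOT p3) OR p3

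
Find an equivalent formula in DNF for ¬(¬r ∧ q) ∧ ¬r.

¬q ∧ ¬r

¬(¬r ∧ q) ∧ ¬r
≡ (¬¬r ∨ ¬q) ∧ ¬r   [De Morgan]
≡ (r ∨ ¬q) ∧ ¬r   [double negation]
≡ (r ∧ ¬r) ∨ (¬q ∧ ¬r)   [distribute ∧ over ∨]
≡ ¬q ∧ ¬r   [simplify]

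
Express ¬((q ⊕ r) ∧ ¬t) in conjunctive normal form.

(¬q ∨ r ∨ t) ∧ (¬r ∨ q ∨ t)

¬((q ⊕ r) ∧ ¬t)
≡ ¬((q ∨ r) ∧ ¬(q ∧ r) ∧ ¬t)   (expand ⊕)
≡ ¬(q ∨ r) ∨ ¬¬(q ∧ r) ∨ ¬¬t   (De Morgan)
≡ ¬q ∧ ¬r ∨ ¬¬(q ∧ r) ∨ ¬¬t   (De Morgan)
≡ ¬q ∧ ¬r ∨ q ∧ r ∨ ¬¬t   (double negation)
≡ ¬q ∧ ¬r ∨ q ∧ r ∨ t   (double negation)
≡ (¬q ∨ q ∨ t) ∧ (¬q ∨ r ∨ t) ∧ (¬r ∨ q ∨ t) ∧ (¬r ∨ r ∨ t)   (distribute ∨ over ∧)
≡ (¬q ∨ r ∨ t) ∧ (¬r ∨ q ∨ t)   (simplify)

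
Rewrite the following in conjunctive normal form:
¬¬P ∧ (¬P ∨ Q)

¬¬P ∧ (¬P ∨ Q)
≡ P ∧ (¬P ∨ Q)   [double negation]

P ∧ (¬P ∨ Q)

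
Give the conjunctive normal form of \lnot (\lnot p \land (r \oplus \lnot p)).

p \lor r

\lnot (\lnot p \land (r \oplus \lnot p))
= \lnot (\lnot p \land (r \lor \lnot p) \land \lnot (r \land \lnot p))   [expand \oplus]
= \lnot \lnot p \lor \lnot (r \lor \lnot p) \lor \lnot \lnot (r \land \lnot p)   [De Morgan]
= p \lor \lnot (r \lor \lnot p) \lor \lnot \lnot (r \land \lnot p)   [double negation]
= p \lor \lnot r \land \lnot \lnot p \lor \lnot \lnot (r \land \lnot p)   [De Morgan]
= p \lor \lnot r \land p \lor \lnot \lnot (r \land \lnot p)   [double negation]
= p \lor \lnot r \land p \lor r \land \lnot p   [double negation]
= (p \lor \lnot r \lor r) \land (p \lor \lnot r \lor \lnot p) \land (p \lor p \lor r) \land (p \lor p \lor \lnot p)   [distribute \lor over \land]
= p \lor r   [simplify]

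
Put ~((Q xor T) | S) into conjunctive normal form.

(~Q | T) & (~T | Q) & ~S

~((Q xor T) | S)
≡ ~(((Q | T) & ~(Q & T)) | S)   [expand xor]
≡ ~((Q | T) & ~(Q & T)) & ~S   [De Morgan]
≡ (~(Q | T) | ~~(Q & T)) & ~S   [De Morgan]
≡ ((~Q & ~T) | ~~(Q & T)) & ~S   [De Morgan]
≡ ((~Q & ~T) | (Q & T)) & ~S   [double negation]
≡ (~Q | Q) & (~Q | T) & (~T | Q) & (~T | T) & ~S   [distribute | over &]
≡ (~Q | T) & (~T | Q) & ~S   [simplify]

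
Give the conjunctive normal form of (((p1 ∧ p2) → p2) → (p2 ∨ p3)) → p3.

(((p1 ∧ p2) → p2) → (p2 ∨ p3)) → p3
≡ ¬(((p1 ∧ p2) → p2) → (p2 ∨ p3)) ∨ p3   [eliminate →]
≡ ¬(¬((p1 ∧ p2) → p2) ∨ p2 ∨ p3) ∨ p3   [eliminate →]
≡ ¬(¬(¬(p1 ∧ p2) ∨ p2) ∨ p2 ∨ p3) ∨ p3   [eliminate →]
≡ (¬¬(¬(p1 ∧ p2) ∨ p2) ∧ ¬p2 ∧ ¬p3) ∨ p3   [De Morgan]
≡ ((¬(p1 ∧ p2) ∨ p2) ∧ ¬p2 ∧ ¬p3) ∨ p3   [double negation]
≡ ((¬p1 ∨ ¬p2 ∨ p2) ∧ ¬p2 ∧ ¬p3) ∨ p3   [De Morgan]
≡ (¬p1 ∨ ¬p2 ∨ p2 ∨ p3) ∧ (¬p2 ∨ p3) ∧ (¬p3 ∨ p3)   [distribute ∨ over ∧]
≡ ¬p2 ∨ p3   [simplify]

¬p2 ∨ p3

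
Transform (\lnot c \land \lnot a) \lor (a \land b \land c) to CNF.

(\lnot c \lor a) \land (\lnot c \lor b) \land (\lnot a \lor b) \land (\lnot a \lor c)

(\lnot c \land \lnot a) \lor (a \land b \land c)
⇔ (\lnot c \lor a) \land (\lnot c \lor b) \land (\lnot c \lor c) \land (\lnot a \lor a) \land (\lnot a \lor b) \land (\lnot a \lor c)   (distribute \lor over \land)
⇔ (\lnot c \lor a) \land (\lnot c \lor b) \land (\lnot a \lor b) \land (\lnot a \lor c)   (simplify)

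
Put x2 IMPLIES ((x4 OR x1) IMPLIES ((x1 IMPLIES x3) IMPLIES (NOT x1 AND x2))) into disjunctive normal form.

x2 IMPLIES ((x4 OR x1) IMPLIES ((x1 IMPLIES x3) IMPLIES (NOT x1 AND x2)))
⇔ NOT x2 OR ((x4 OR x1) IMPLIES ((x1 IMPLIES x3) IMPLIES (NOT x1 AND x2)))   — eliminate IMPLIES
⇔ NOT x2 OR NOT (x4 OR x1) OR ((x1 IMPLIES x3) IMPLIES (NOT x1 AND x2))   — eliminate IMPLIES
⇔ NOT x2 OR NOT (x4 OR x1) OR NOT (x1 IMPLIES x3) OR (NOT x1 AND x2)   — eliminate IMPLIES
⇔ NOT x2 OR NOT (x4 OR x1) OR NOT (NOT x1 OR x3) OR (NOT x1 AND x2)   — eliminate IMPLIES
⇔ NOT x2 OR (NOT x4 AND NOT x1) OR NOT (NOT x1 OR x3) OR (NOT x1 AND x2)   — De Morgan
⇔ NOT x2 OR (NOT x4 AND NOT x1) OR (NOT NOT x1 AND NOT x3) OR (NOT x1 AND x2)   — De Morgan
⇔ NOT x2 OR (NOT x4 AND NOT x1) OR (x1 AND NOT x3) OR (NOT x1 AND x2)   — double negation

NOT x2 OR (NOT x4 AND NOT x1) OR (x1 AND NOT x3) OR (NOT x1 AND x2)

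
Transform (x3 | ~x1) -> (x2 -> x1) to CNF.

(x3 | ~x1) -> (x2 -> x1)
= ~(x3 | ~x1) | (x2 -> x1)   (eliminate ->)
= ~(x3 | ~x1) | ~x2 | x1   (eliminate ->)
= (~x3 & ~~x1) | ~x2 | x1   (De Morgan)
= (~x3 & x1) | ~x2 | x1   (double negation)
= (~x3 | ~x2 | x1) & (x1 | ~x2 | x1)   (distribute | over &)
= x1 | ~x2   (simplify)

x1 | ~x2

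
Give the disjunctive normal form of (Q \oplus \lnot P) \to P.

(Q \oplus \lnot P) \to P
≡ \lnot (Q \oplus \lnot P) \lor P   [eliminate \to]
≡ \lnot ((Q \land \lnot \lnot P) \lor (\lnot Q \land \lnot P)) \lor P   [expand \oplus]
≡ (\lnot (Q \land \lnot \lnot P) \land \lnot (\lnot Q \land \lnot P)) \lor P   [De Morgan]
≡ ((\lnot Q \lor \lnot \lnot \lnot P) \land \lnot (\lnot Q \land \lnot P)) \lor P   [De Morgan]
≡ ((\lnot Q \lor \lnot P) \land \lnot (\lnot Q \land \lnot P)) \lor P   [double negation]
≡ ((\lnot Q \lor \lnot P) \land (\lnot \lnot Q \lor \lnot \lnot P)) \lor P   [De Morgan]
≡ ((\lnot Q \lor \lnot P) \land (Q \lor \lnot \lnot P)) \lor P   [double negation]
≡ ((\lnot Q \lor \lnot P) \land (Q \lor P)) \lor P   [double negation]
≡ (\lnot Q \land Q) \lor (\lnot Q \land P) \lor (\lnot P \land Q) \lor (\lnot P \land P) \lor P   [distribute \land over \lor]
≡ (\lnot P \land Q) \lor P   [simplify]

(\lnot P \land Q) \lor P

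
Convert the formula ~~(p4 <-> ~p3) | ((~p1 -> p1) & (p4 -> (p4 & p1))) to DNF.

~~(p4 <-> ~p3) | ((~p1 -> p1) & (p4 -> (p4 & p1)))
⇔ ~~((p4 -> ~p3) & (~p3 -> p4)) | ((~p1 -> p1) & (p4 -> (p4 & p1)))   [eliminate <->]
⇔ ~~((~p4 | ~p3) & (~p3 -> p4)) | ((~p1 -> p1) & (p4 -> (p4 & p1)))   [eliminate ->]
⇔ ~~((~p4 | ~p3) & (~~p3 | p4)) | ((~p1 -> p1) & (p4 -> (p4 & p1)))   [eliminate ->]
⇔ ~~((~p4 | ~p3) & (~~p3 | p4)) | ((~~p1 | p1) & (p4 -> (p4 & p1)))   [eliminate ->]
⇔ ~~((~p4 | ~p3) & (~~p3 | p4)) | ((~~p1 | p1) & (~p4 | (p4 & p1)))   [eliminate ->]
⇔ ((~p4 | ~p3) & (~~p3 | p4)) | ((~~p1 | p1) & (~p4 | (p4 & p1)))   [double negation]
⇔ ((~p4 | ~p3) & (p3 | p4)) | ((~~p1 | p1) & (~p4 | (p4 & p1)))   [double negation]
⇔ ((~p4 | ~p3) & (p3 | p4)) | ((p1 | p1) & (~p4 | (p4 & p1)))   [double negation]
⇔ (~p4 & p3) | (~p4 & p4) | (~p3 & p3) | (~p3 & p4) | (p1 & ~p4) | (p1 & p4 & p1) | (p1 & ~p4) | (p1 & p4 & p1)   [distribute & over |]
⇔ (~p4 & p3) | (~p3 & p4) | (p1 & ~p4) | (p1 & p4)   [simplify]

(~p4 & p3) | (~p3 & p4) | (p1 & ~p4) | (p1 & p4)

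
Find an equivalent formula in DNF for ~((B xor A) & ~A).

~((B xor A) & ~A)
⇔ ~(((B & ~A) | (~B & A)) & ~A)   [expand xor]
⇔ ~((B & ~A) | (~B & A)) | ~~A   [De Morgan]
⇔ (~(B & ~A) & ~(~B & A)) | ~~A   [De Morgan]
⇔ ((~B | ~~A) & ~(~B & A)) | ~~A   [De Morgan]
⇔ ((~B | A) & ~(~B & A)) | ~~A   [double negation]
⇔ ((~B | A) & (~~B | ~A)) | ~~A   [De Morgan]
⇔ ((~B | A) & (B | ~A)) | ~~A   [double negation]
⇔ ((~B | A) & (B | ~A)) | A   [double negation]
⇔ (~B & B) | (~B & ~A) | (A & B) | (A & ~A) | A   [distribute & over |]
⇔ (~B & ~A) | A   [simplify]

(~B & ~A) | A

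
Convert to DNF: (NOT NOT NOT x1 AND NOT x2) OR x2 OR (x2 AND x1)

(NOT x1 AND NOT x2) OR x2

(NOT NOT NOT x1 AND NOT x2) OR x2 OR (x2 AND x1)
⇔ (NOT x1 AND NOT x2) OR x2 OR (x2 AND x1)   [double negation]
⇔ (NOT x1 AND NOT x2) OR x2   [simplify]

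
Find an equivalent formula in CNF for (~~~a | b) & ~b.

(~~~a | b) & ~b
= (~a | b) & ~b   [double negation]

(~a | b) & ~b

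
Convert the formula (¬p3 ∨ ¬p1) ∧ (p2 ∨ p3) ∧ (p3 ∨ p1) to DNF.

(¬p3 ∧ p2 ∧ p1) ∨ (¬p1 ∧ p3)

(¬p3 ∨ ¬p1) ∧ (p2 ∨ p3) ∧ (p3 ∨ p1)
= (¬p3 ∧ p2 ∧ p3) ∨ (¬p3 ∧ p2 ∧ p1) ∨ (¬p3 ∧ p3 ∧ p3) ∨ (¬p3 ∧ p3 ∧ p1) ∨ (¬p1 ∧ p2 ∧ p3) ∨ (¬p1 ∧ p2 ∧ p1) ∨ (¬p1 ∧ p3 ∧ p3) ∨ (¬p1 ∧ p3 ∧ p1)   [distribute ∧ over ∨]
= (¬p3 ∧ p2 ∧ p1) ∨ (¬p1 ∧ p3)   [simplify]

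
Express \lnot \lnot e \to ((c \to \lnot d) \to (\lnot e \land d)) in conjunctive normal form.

(\lnot e \lor c) \land (\lnot e \lor d)

\lnot \lnot e \to ((c \to \lnot d) \to (\lnot e \land d))
= \lnot \lnot \lnot e \lor ((c \to \lnot d) \to (\lnot e \land d))   (eliminate \to)
= \lnot \lnot \lnot e \lor \lnot (c \to \lnot d) \lor (\lnot e \land d)   (eliminate \to)
= \lnot \lnot \lnot e \lor \lnot (\lnot c \lor \lnot d) \lor (\lnot e \land d)   (eliminate \to)
= \lnot e \lor \lnot (\lnot c \lor \lnot d) \lor (\lnot e \land d)   (double negation)
= \lnot e \lor (\lnot \lnot c \land \lnot \lnot d) \lor (\lnot e \land d)   (De Morgan)
= \lnot e \lor (c \land \lnot \lnot d) \lor (\lnot e \land d)   (double negation)
= \lnot e \lor (c \land d) \lor (\lnot e \land d)   (double negation)
= (\lnot e \lor c \lor \lnot e) \land (\lnot e \lor c \lor d) \land (\lnot e \lor d \lor \lnot e) \land (\lnot e \lor d \lor d)   (distribute \lor over \land)
= (\lnot e \lor c) \land (\lnot e \lor d)   (simplify)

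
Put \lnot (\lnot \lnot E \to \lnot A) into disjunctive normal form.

E \land A

\lnot (\lnot \lnot E \to \lnot A)
≡ \lnot (\lnot \lnot \lnot E \lor \lnot A)   [eliminate \to]
≡ \lnot \lnot \lnot \lnot E \land \lnot \lnot A   [De Morgan]
≡ \lnot \lnot E \land \lnot \lnot A   [double negation]
≡ E \land \lnot \lnot A   [double negation]
≡ E \land A   [double negation]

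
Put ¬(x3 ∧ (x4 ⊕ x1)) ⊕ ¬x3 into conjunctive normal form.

(¬x3 ∨ ¬x4 ∨ x1) ∧ (¬x3 ∨ ¬x1 ∨ x4) ∧ x3

¬(x3 ∧ (x4 ⊕ x1)) ⊕ ¬x3
⇔ (¬(x3 ∧ (x4 ⊕ x1)) ∨ ¬x3) ∧ ¬(¬(x3 ∧ (x4 ⊕ x1)) ∧ ¬x3)   [expand ⊕]
⇔ (¬(x3 ∧ (x4 ∨ x1) ∧ ¬(x4 ∧ x1)) ∨ ¬x3) ∧ ¬(¬(x3 ∧ (x4 ⊕ x1)) ∧ ¬x3)   [expand ⊕]
⇔ (¬(x3 ∧ (x4 ∨ x1) ∧ ¬(x4 ∧ x1)) ∨ ¬x3) ∧ ¬(¬(x3 ∧ (x4 ∨ x1) ∧ ¬(x4 ∧ x1)) ∧ ¬x3)   [expand ⊕]
⇔ (¬x3 ∨ ¬(x4 ∨ x1) ∨ ¬¬(x4 ∧ x1) ∨ ¬x3) ∧ ¬(¬(x3 ∧ (x4 ∨ x1) ∧ ¬(x4 ∧ x1)) ∧ ¬x3)   [De Morgan]
⇔ (¬x3 ∨ (¬x4 ∧ ¬x1) ∨ ¬¬(x4 ∧ x1) ∨ ¬x3) ∧ ¬(¬(x3 ∧ (x4 ∨ x1) ∧ ¬(x4 ∧ x1)) ∧ ¬x3)   [De Morgan]
⇔ (¬x3 ∨ (¬x4 ∧ ¬x1) ∨ (x4 ∧ x1) ∨ ¬x3) ∧ ¬(¬(x3 ∧ (x4 ∨ x1) ∧ ¬(x4 ∧ x1)) ∧ ¬x3)   [double negation]
⇔ (¬x3 ∨ (¬x4 ∧ ¬x1) ∨ (x4 ∧ x1) ∨ ¬x3) ∧ (¬¬(x3 ∧ (x4 ∨ x1) ∧ ¬(x4 ∧ x1)) ∨ ¬¬x3)   [De Morgan]
⇔ (¬x3 ∨ (¬x4 ∧ ¬x1) ∨ (x4 ∧ x1) ∨ ¬x3) ∧ ((x3 ∧ (x4 ∨ x1) ∧ ¬(x4 ∧ x1)) ∨ ¬¬x3)   [double negation]
⇔ (¬x3 ∨ (¬x4 ∧ ¬x1) ∨ (x4 ∧ x1) ∨ ¬x3) ∧ ((x3 ∧ (x4 ∨ x1) ∧ (¬x4 ∨ ¬x1)) ∨ ¬¬x3)   [De Morgan]
⇔ (¬x3 ∨ (¬x4 ∧ ¬x1) ∨ (x4 ∧ x1) ∨ ¬x3) ∧ ((x3 ∧ (x4 ∨ x1) ∧ (¬x4 ∨ ¬x1)) ∨ x3)   [double negation]
⇔ (¬x3 ∨ ¬x4 ∨ x4 ∨ ¬x3) ∧ (¬x3 ∨ ¬x4 ∨ x1 ∨ ¬x3) ∧ (¬x3 ∨ ¬x1 ∨ x4 ∨ ¬x3) ∧ (¬x3 ∨ ¬x1 ∨ x1 ∨ ¬x3) ∧ (x3 ∨ x3) ∧ (x4 ∨ x1 ∨ x3) ∧ (¬x4 ∨ ¬x1 ∨ x3)   [distribute ∨ over ∧]
⇔ (¬x3 ∨ ¬x4 ∨ x1) ∧ (¬x3 ∨ ¬x1 ∨ x4) ∧ x3   [simplify]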